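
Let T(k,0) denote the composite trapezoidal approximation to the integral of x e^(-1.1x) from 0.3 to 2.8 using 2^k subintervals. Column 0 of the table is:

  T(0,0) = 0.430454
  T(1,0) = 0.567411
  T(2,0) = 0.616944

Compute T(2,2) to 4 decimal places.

Richardson extrapolation on the trapezoidal column (denominator 4−1=3):
T(1,1) = (4·0.567411 − 0.430454) / 3 = 0.613063
T(2,1) = 0.616944 + (0.616944 − 0.567411)/3 = 0.633455
T(2,2) = (16·0.633455 − 0.613063) / 15 = 0.634814

0.6348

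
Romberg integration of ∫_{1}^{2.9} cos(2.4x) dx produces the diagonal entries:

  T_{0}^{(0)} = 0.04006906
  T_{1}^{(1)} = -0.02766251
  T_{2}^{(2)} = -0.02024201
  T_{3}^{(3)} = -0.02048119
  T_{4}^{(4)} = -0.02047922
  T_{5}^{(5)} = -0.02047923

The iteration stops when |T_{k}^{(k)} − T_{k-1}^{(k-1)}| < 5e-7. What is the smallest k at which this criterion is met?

|T_{1}^{(1)} − T_{0}^{(0)}| = 0.06773157 ≥ 5e-7
|T_{2}^{(2)} − T_{1}^{(1)}| = 0.00742050 ≥ 5e-7
|T_{3}^{(3)} − T_{2}^{(2)}| = 0.00023918 ≥ 5e-7
|T_{4}^{(4)} − T_{3}^{(3)}| = 0.00000197 ≥ 5e-7
|T_{5}^{(5)} − T_{4}^{(4)}| = 0.00000001 < 5e-7

k = 5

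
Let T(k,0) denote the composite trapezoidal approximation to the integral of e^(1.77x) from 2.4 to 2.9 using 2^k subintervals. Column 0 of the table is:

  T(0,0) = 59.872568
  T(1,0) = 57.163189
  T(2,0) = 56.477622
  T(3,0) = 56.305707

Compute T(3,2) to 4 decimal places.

Richardson extrapolation on the trapezoidal column (denominator 4−1=3):
T(2,1) = (4·56.477622 − 57.163189) / 3 = 56.249100
T(3,1) = (4·56.305707 − 56.477622) / 3 = 56.248402
T(3,2) = (16·56.248402 − 56.249100) / 15 = 56.248355

56.2484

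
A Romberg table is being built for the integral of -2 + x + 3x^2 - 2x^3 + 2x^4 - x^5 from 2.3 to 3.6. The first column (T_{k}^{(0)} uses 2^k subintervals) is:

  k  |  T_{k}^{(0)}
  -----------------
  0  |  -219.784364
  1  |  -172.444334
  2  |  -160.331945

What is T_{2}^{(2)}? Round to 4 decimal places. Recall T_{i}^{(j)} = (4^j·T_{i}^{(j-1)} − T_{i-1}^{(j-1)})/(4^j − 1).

Richardson extrapolation on the trapezoidal column (denominator 4−1=3):
T_{1}^{(1)} = (4·(-172.444334) − (-219.784364)) / 3 = -156.664324
T_{2}^{(1)} = -160.331945 + (-160.331945 − (-172.444334))/3 = -156.294482
T_{2}^{(2)} = -156.294482 + (-156.294482 − (-156.664324))/15 = -156.269826

-156.2698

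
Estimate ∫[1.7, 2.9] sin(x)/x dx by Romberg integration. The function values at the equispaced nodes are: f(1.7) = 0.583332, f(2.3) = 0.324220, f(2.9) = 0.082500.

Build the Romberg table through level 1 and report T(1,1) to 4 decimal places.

0.3925

T(0,0) (trapezoid, 1 panel, h=1.2000): 0.399499
T(1,0) (trapezoid, 2 panels, h=0.6000): 0.394282
T(1,1) = 0.394282 + (0.394282 − 0.399499)/3 = 0.392543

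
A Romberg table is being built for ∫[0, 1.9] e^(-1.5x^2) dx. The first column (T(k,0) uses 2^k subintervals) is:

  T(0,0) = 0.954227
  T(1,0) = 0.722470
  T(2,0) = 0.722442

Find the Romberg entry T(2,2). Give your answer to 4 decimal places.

0.7276

T(1,1) = 0.722470 + (0.722470 − 0.954227)/3 = 0.645218
T(2,1) = 0.722442 + (0.722442 − 0.722470)/3 = 0.722433
T(2,2) = (16·0.722433 − 0.645218) / 15 = 0.727581
(Column j=1 coincides with Simpson's rule on the same nodes.)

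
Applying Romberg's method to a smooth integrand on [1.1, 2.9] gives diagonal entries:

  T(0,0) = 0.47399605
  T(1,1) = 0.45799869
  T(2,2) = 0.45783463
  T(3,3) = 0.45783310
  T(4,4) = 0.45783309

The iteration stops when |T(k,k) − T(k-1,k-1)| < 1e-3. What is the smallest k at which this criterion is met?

k = 2

|T(1,1) − T(0,0)| = 0.01599736 ≥ 1e-3
|T(2,2) − T(1,1)| = 0.00016406 < 1e-3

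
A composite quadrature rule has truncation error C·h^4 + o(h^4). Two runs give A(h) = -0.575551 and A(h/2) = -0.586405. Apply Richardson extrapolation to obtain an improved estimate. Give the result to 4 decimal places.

-0.5871

The leading error scales as h^4; refining by a factor of 2 reduces it by 2^4 = 16.
Extrapolated value = (16·A(h/2) − A(h)) / (16 − 1)
= (16·(-0.586405) − (-0.575551)) / 15
= -8.806929 / 15 = -0.587129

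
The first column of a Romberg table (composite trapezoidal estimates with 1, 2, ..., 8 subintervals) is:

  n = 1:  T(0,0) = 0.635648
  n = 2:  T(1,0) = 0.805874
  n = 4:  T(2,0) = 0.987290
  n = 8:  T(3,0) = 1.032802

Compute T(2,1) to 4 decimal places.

Richardson extrapolation on the trapezoidal column (denominator 4−1=3):
T(2,1) = (4·0.987290 − 0.805874) / 3 = 1.047762
(Column j=1 coincides with Simpson's rule on the same nodes.)

1.0478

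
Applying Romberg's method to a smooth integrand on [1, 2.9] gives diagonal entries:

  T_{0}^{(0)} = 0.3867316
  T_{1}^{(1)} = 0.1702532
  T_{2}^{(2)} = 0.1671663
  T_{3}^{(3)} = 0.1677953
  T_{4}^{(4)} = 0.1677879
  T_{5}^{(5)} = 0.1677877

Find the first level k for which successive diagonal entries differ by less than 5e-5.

k = 4

|T_{1}^{(1)} − T_{0}^{(0)}| = 0.2164784 ≥ 5e-5
|T_{2}^{(2)} − T_{1}^{(1)}| = 0.0030869 ≥ 5e-5
|T_{3}^{(3)} − T_{2}^{(2)}| = 0.0006290 ≥ 5e-5
|T_{4}^{(4)} − T_{3}^{(3)}| = 0.0000074 < 5e-5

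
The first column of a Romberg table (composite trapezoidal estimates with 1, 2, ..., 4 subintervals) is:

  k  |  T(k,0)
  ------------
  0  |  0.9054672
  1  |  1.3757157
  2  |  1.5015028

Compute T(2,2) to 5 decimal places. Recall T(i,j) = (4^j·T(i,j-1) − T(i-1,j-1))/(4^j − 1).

T(1,1) = 1.3757157 + (1.3757157 − 0.9054672)/3 = 1.5324652
T(2,1) = (4·1.5015028 − 1.3757157) / 3 = 1.5434318
T(2,2) = 1.5434318 + (1.5434318 − 1.5324652)/15 = 1.5441629

1.54416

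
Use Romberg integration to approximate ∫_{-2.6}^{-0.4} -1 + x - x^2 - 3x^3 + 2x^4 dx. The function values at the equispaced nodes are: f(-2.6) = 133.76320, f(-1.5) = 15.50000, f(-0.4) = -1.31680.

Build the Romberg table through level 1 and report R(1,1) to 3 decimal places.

71.297

R(0,0) (trapezoid, 1 panel, h=2.2000): 145.69104
R(1,0) (trapezoid, 2 panels, h=1.1000): 89.89552
R(1,1) = 89.89552 + (89.89552 − 145.69104)/3 = 71.29701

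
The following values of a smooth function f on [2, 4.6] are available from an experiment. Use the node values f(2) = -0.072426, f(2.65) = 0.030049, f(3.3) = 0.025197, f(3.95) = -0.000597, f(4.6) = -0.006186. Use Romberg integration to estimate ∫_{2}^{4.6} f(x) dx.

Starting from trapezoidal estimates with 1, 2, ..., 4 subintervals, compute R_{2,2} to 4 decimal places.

R_{0,0} (trapezoid, 1 panel, h=2.6000): -0.102196
R_{1,0} (trapezoid, 2 panels, h=1.3000): -0.018342
R_{2,0} (trapezoid, 4 panels, h=0.6500): 0.009973
R_{1,1} = -0.018342 + (-0.018342 − (-0.102196))/3 = 0.009609
R_{2,1} = 0.009973 + (0.009973 − (-0.018342))/3 = 0.019411
R_{2,2} = 0.019411 + (0.019411 − 0.009609)/15 = 0.020064

0.0201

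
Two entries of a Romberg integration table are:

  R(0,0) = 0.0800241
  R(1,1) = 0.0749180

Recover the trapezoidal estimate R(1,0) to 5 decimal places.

0.07619

From R(1,1) = (4·R(1,0) − R(0,0))/3, solve for R(1,0):
4·R(1,0) = 3·0.0749180 + 0.0800241 = 0.3047781
R(1,0) = 0.0761945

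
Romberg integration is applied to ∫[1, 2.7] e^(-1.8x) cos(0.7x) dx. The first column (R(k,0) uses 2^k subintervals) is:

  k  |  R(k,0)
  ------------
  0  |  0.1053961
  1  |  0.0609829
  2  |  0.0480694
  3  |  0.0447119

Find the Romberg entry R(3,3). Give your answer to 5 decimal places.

Richardson extrapolation on the trapezoidal column (denominator 4−1=3):
R(1,1) = 0.0609829 + (0.0609829 − 0.1053961)/3 = 0.0461785
R(2,1) = (4·0.0480694 − 0.0609829) / 3 = 0.0437649
R(3,1) = 0.0447119 + (0.0447119 − 0.0480694)/3 = 0.0435927
R(2,2) = 0.0437649 + (0.0437649 − 0.0461785)/15 = 0.0436040
R(3,2) = 0.0435927 + (0.0435927 − 0.0437649)/15 = 0.0435812
R(3,3) = 0.0435812 + (0.0435812 − 0.0436040)/63 = 0.0435808
(Column j=1 coincides with Simpson's rule on the same nodes.)

0.04358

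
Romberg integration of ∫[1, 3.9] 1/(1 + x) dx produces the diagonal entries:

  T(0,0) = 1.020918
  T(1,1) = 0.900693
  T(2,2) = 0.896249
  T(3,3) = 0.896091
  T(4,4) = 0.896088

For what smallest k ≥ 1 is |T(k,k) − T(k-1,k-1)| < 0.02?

k = 2

|T(1,1) − T(0,0)| = 0.120225 ≥ 0.02
|T(2,2) − T(1,1)| = 0.004444 < 0.02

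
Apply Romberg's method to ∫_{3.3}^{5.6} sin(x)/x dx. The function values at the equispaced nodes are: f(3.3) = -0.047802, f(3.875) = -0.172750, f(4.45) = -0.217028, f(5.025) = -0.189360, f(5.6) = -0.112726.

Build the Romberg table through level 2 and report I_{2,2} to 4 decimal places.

I_{0,0} (trapezoid, 1 panel, h=2.3000): -0.184607
I_{1,0} (trapezoid, 2 panels, h=1.1500): -0.341886
I_{2,0} (trapezoid, 4 panels, h=0.5750): -0.379156
I_{1,1} = -0.341886 + (-0.341886 − (-0.184607))/3 = -0.394312
I_{2,1} = -0.379156 + (-0.379156 − (-0.341886))/3 = -0.391579
I_{2,2} = -0.391579 + (-0.391579 − (-0.394312))/15 = -0.391397

-0.3914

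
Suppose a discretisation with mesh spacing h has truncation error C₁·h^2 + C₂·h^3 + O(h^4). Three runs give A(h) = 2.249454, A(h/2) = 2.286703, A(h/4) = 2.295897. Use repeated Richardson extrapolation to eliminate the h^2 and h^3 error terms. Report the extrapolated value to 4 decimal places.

2.2989

First eliminate the h^2 term (factor 2^2 = 4):
  B₁ = (4·2.286703 − 2.249454)/3 = 2.299119
  B₂ = (4·2.295897 − 2.286703)/3 = 2.298962
Then eliminate the h^3 term (factor 2^3 = 8):
  (8·2.298962 − 2.299119)/7 = 2.298940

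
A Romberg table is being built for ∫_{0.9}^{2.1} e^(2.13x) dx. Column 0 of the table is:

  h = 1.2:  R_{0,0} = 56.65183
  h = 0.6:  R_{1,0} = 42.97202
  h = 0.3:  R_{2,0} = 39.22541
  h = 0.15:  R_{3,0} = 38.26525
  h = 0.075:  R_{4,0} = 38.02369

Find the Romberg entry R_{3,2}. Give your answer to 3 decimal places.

37.943

R_{2,1} = 39.22541 + (39.22541 − 42.97202)/3 = 37.97654
R_{3,1} = (4·38.26525 − 39.22541) / 3 = 37.94520
R_{3,2} = (16·37.94520 − 37.97654) / 15 = 37.94311
(Column j=1 coincides with Simpson's rule on the same nodes.)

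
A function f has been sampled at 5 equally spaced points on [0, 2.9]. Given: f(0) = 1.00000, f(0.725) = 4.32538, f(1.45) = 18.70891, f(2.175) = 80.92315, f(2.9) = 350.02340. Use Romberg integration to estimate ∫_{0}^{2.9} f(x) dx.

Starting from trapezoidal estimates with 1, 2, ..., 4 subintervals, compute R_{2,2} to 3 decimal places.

R_{0,0} (trapezoid, 1 panel, h=2.9000): 508.98393
R_{1,0} (trapezoid, 2 panels, h=1.4500): 281.61988
R_{2,0} (trapezoid, 4 panels, h=0.7250): 202.61513
R_{1,1} = 281.61988 + (281.61988 − 508.98393)/3 = 205.83186
R_{2,1} = 202.61513 + (202.61513 − 281.61988)/3 = 176.28021
R_{2,2} = 176.28021 + (176.28021 − 205.83186)/15 = 174.31010

174.310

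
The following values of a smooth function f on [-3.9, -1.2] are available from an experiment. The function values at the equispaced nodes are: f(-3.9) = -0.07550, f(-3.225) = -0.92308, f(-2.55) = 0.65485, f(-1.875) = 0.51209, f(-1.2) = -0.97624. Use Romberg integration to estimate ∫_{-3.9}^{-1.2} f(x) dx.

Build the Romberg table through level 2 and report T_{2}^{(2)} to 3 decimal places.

-0.380

T_{0}^{(0)} (trapezoid, 1 panel, h=2.7000): -1.41985
T_{1}^{(0)} (trapezoid, 2 panels, h=1.3500): 0.17412
T_{2}^{(0)} (trapezoid, 4 panels, h=0.6750): -0.19036
T_{1}^{(1)} = 0.17412 + (0.17412 − (-1.41985))/3 = 0.70544
T_{2}^{(1)} = -0.19036 + (-0.19036 − 0.17412)/3 = -0.31185
T_{2}^{(2)} = -0.31185 + (-0.31185 − 0.70544)/15 = -0.37967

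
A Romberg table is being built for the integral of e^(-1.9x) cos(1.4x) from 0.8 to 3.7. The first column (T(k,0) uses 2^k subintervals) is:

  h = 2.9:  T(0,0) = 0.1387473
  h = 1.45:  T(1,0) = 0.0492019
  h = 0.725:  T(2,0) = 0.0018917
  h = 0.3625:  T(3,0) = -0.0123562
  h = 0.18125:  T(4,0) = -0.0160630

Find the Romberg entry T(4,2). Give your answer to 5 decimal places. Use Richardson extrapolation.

-0.01731

T(3,1) = -0.0123562 + (-0.0123562 − 0.0018917)/3 = -0.0171055
T(4,1) = (4·(-0.0160630) − (-0.0123562)) / 3 = -0.0172986
T(4,2) = (16·(-0.0172986) − (-0.0171055)) / 15 = -0.0173115
(Column j=1 coincides with Simpson's rule on the same nodes.)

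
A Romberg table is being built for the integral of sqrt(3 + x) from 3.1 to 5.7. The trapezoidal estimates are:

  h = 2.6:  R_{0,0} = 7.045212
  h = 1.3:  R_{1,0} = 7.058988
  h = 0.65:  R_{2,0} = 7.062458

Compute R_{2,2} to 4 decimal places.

7.0636

R_{1,1} = (4·7.058988 − 7.045212) / 3 = 7.063580
R_{2,1} = (4·7.062458 − 7.058988) / 3 = 7.063615
R_{2,2} = (16·7.063615 − 7.063580) / 15 = 7.063617
(Column j=1 coincides with Simpson's rule on the same nodes.)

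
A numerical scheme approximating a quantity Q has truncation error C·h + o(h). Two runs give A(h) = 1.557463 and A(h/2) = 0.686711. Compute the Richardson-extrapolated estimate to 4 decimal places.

The leading error scales as h; refining by a factor of 2 reduces it by 2^1 = 2.
Extrapolated value = (2·A(h/2) − A(h)) / (2 − 1)
= (2·0.686711 − 1.557463) / 1
= -0.184041 / 1 = -0.184041

-0.1840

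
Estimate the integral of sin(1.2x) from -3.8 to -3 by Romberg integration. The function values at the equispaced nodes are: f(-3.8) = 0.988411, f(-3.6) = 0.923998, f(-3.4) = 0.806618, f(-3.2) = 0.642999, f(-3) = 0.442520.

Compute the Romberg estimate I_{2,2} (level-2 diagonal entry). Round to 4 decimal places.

I_{0,0} (trapezoid, 1 panel, h=0.8000): 0.572372
I_{1,0} (trapezoid, 2 panels, h=0.4000): 0.608833
I_{2,0} (trapezoid, 4 panels, h=0.2000): 0.617816
I_{1,1} = 0.608833 + (0.608833 − 0.572372)/3 = 0.620987
I_{2,1} = 0.617816 + (0.617816 − 0.608833)/3 = 0.620810
I_{2,2} = 0.620810 + (0.620810 − 0.620987)/15 = 0.620798

0.6208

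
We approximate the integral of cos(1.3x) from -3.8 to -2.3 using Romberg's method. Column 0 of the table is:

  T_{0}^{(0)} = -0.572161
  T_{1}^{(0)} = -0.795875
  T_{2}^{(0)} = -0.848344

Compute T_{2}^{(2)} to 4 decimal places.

-0.8655

Richardson extrapolation on the trapezoidal column (denominator 4−1=3):
T_{1}^{(1)} = -0.795875 + (-0.795875 − (-0.572161))/3 = -0.870446
T_{2}^{(1)} = -0.848344 + (-0.848344 − (-0.795875))/3 = -0.865834
T_{2}^{(2)} = (16·(-0.865834) − (-0.870446)) / 15 = -0.865527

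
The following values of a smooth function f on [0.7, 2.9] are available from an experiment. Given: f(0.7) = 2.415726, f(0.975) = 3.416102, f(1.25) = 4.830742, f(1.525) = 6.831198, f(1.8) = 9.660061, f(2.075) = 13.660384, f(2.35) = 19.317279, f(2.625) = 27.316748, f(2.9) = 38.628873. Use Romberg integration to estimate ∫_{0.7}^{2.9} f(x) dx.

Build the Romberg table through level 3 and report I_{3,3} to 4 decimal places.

I_{0,0} (trapezoid, 1 panel, h=2.2000): 45.149059
I_{1,0} (trapezoid, 2 panels, h=1.1000): 33.200597
I_{2,0} (trapezoid, 4 panels, h=0.5500): 29.881710
I_{3,0} (trapezoid, 8 panels, h=0.2750): 29.027574
I_{1,1} = 33.200597 + (33.200597 − 45.149059)/3 = 29.217776
I_{2,1} = 29.881710 + (29.881710 − 33.200597)/3 = 28.775414
I_{3,1} = 29.027574 + (29.027574 − 29.881710)/3 = 28.742862
I_{2,2} = 28.775414 + (28.775414 − 29.217776)/15 = 28.745923
I_{3,2} = 28.742862 + (28.742862 − 28.775414)/15 = 28.740692
I_{3,3} = 28.740692 + (28.740692 − 28.745923)/63 = 28.740609

28.7406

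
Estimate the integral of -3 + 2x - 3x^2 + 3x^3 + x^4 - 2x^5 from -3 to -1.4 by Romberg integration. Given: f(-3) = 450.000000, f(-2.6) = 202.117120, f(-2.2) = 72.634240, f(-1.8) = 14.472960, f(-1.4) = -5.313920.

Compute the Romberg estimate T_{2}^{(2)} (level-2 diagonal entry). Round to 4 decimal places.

T_{0}^{(0)} (trapezoid, 1 panel, h=1.6000): 355.748864
T_{1}^{(0)} (trapezoid, 2 panels, h=0.8000): 235.981824
T_{2}^{(0)} (trapezoid, 4 panels, h=0.4000): 204.626944
T_{1}^{(1)} = 235.981824 + (235.981824 − 355.748864)/3 = 196.059477
T_{2}^{(1)} = 204.626944 + (204.626944 − 235.981824)/3 = 194.175317
T_{2}^{(2)} = 194.175317 + (194.175317 − 196.059477)/15 = 194.049706

194.0497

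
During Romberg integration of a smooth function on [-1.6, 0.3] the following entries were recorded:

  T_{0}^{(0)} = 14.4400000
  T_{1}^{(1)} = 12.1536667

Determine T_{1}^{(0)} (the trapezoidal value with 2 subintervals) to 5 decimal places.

12.72525

From T_{1}^{(1)} = (4·T_{1}^{(0)} − T_{0}^{(0)})/3, solve for T_{1}^{(0)}:
4·T_{1}^{(0)} = 3·12.1536667 + 14.4400000 = 50.9010001
T_{1}^{(0)} = 12.7252500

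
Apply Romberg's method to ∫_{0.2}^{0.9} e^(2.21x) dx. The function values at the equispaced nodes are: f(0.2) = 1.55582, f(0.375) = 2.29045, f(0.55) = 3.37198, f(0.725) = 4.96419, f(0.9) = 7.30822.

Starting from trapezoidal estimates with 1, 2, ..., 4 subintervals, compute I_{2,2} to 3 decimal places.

I_{0,0} (trapezoid, 1 panel, h=0.7000): 3.10241
I_{1,0} (trapezoid, 2 panels, h=0.3500): 2.73140
I_{2,0} (trapezoid, 4 panels, h=0.1750): 2.63526
I_{1,1} = 2.73140 + (2.73140 − 3.10241)/3 = 2.60773
I_{2,1} = 2.63526 + (2.63526 − 2.73140)/3 = 2.60321
I_{2,2} = 2.60321 + (2.60321 − 2.60773)/15 = 2.60291

2.603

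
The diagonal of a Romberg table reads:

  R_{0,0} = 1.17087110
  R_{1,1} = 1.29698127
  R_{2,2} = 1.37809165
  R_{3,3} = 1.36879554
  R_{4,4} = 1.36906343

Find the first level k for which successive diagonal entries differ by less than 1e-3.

k = 4

|R_{1,1} − R_{0,0}| = 0.12611017 ≥ 1e-3
|R_{2,2} − R_{1,1}| = 0.08111038 ≥ 1e-3
|R_{3,3} − R_{2,2}| = 0.00929611 ≥ 1e-3
|R_{4,4} − R_{3,3}| = 0.00026789 < 1e-3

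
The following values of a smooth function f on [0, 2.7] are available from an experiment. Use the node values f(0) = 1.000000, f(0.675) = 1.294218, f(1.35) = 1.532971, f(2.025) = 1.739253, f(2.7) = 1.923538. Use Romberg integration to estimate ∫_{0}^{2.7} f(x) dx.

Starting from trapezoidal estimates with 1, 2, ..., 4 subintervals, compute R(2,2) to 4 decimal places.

R(0,0) (trapezoid, 1 panel, h=2.7000): 3.946776
R(1,0) (trapezoid, 2 panels, h=1.3500): 4.042899
R(2,0) (trapezoid, 4 panels, h=0.6750): 4.069042
R(1,1) = 4.042899 + (4.042899 − 3.946776)/3 = 4.074940
R(2,1) = 4.069042 + (4.069042 − 4.042899)/3 = 4.077756
R(2,2) = 4.077756 + (4.077756 − 4.074940)/15 = 4.077944

4.0779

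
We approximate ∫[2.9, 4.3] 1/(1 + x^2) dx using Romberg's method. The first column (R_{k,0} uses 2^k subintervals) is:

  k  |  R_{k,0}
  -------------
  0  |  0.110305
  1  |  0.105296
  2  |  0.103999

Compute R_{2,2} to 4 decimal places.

Richardson extrapolation on the trapezoidal column (denominator 4−1=3):
R_{1,1} = 0.105296 + (0.105296 − 0.110305)/3 = 0.103626
R_{2,1} = (4·0.103999 − 0.105296) / 3 = 0.103567
R_{2,2} = (16·0.103567 − 0.103626) / 15 = 0.103563

0.1036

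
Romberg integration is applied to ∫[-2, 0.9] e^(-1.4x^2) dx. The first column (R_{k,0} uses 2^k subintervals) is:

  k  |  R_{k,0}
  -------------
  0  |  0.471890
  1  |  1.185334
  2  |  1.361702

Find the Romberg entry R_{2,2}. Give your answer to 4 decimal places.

1.4203

Richardson extrapolation on the trapezoidal column (denominator 4−1=3):
R_{1,1} = (4·1.185334 − 0.471890) / 3 = 1.423149
R_{2,1} = (4·1.361702 − 1.185334) / 3 = 1.420491
R_{2,2} = 1.420491 + (1.420491 − 1.423149)/15 = 1.420314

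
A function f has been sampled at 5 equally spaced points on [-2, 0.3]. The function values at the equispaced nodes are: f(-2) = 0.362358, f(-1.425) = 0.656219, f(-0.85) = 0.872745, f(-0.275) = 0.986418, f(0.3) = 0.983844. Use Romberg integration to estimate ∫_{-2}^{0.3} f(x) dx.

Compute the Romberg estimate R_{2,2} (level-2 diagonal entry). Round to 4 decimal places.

1.8518

R_{0,0} (trapezoid, 1 panel, h=2.3000): 1.548132
R_{1,0} (trapezoid, 2 panels, h=1.1500): 1.777723
R_{2,0} (trapezoid, 4 panels, h=0.5750): 1.833378
R_{1,1} = 1.777723 + (1.777723 − 1.548132)/3 = 1.854253
R_{2,1} = 1.833378 + (1.833378 − 1.777723)/3 = 1.851930
R_{2,2} = 1.851930 + (1.851930 − 1.854253)/15 = 1.851775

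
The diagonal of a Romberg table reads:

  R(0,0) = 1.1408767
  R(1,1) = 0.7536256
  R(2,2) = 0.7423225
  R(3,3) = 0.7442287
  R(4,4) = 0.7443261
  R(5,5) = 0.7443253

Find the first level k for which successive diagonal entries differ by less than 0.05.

|R(1,1) − R(0,0)| = 0.3872511 ≥ 0.05
|R(2,2) − R(1,1)| = 0.0113031 < 0.05

k = 2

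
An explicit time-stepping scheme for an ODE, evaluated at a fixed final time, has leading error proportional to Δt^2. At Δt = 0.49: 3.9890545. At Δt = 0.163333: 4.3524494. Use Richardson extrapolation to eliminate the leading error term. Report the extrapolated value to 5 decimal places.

4.39787

The leading error scales as Δt^2; refining by a factor of 3 reduces it by 3^2 = 9.
Extrapolated value = (9·A(Δt/3) − A(Δt)) / (9 − 1)
= (9·4.3524494 − 3.9890545) / 8
= 35.1829901 / 8 = 4.3978738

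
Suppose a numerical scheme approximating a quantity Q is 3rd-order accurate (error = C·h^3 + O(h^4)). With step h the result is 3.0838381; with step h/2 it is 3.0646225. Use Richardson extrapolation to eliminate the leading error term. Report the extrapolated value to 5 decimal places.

3.06188

The leading error scales as h^3; refining by a factor of 2 reduces it by 2^3 = 8.
Extrapolated value = (8·A(h/2) − A(h)) / (8 − 1)
= (8·3.0646225 − 3.0838381) / 7
= 21.4331419 / 7 = 3.0618774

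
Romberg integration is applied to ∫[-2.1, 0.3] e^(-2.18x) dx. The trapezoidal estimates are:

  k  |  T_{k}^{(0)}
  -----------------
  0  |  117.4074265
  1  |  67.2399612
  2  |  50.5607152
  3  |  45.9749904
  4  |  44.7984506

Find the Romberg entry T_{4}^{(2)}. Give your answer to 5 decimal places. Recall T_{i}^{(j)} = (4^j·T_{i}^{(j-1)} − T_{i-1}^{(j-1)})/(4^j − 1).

44.40359

T_{3}^{(1)} = 45.9749904 + (45.9749904 − 50.5607152)/3 = 44.4464155
T_{4}^{(1)} = 44.7984506 + (44.7984506 − 45.9749904)/3 = 44.4062707
T_{4}^{(2)} = (16·44.4062707 − 44.4464155) / 15 = 44.4035944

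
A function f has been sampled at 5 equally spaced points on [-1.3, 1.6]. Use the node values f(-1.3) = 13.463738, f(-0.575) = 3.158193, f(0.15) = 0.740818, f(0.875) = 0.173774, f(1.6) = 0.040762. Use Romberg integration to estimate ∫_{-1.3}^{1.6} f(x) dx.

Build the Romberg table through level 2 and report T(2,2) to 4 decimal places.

6.7681

T(0,0) (trapezoid, 1 panel, h=2.9000): 19.581525
T(1,0) (trapezoid, 2 panels, h=1.4500): 10.864949
T(2,0) (trapezoid, 4 panels, h=0.7250): 7.848150
T(1,1) = 10.864949 + (10.864949 − 19.581525)/3 = 7.959424
T(2,1) = 7.848150 + (7.848150 − 10.864949)/3 = 6.842550
T(2,2) = 6.842550 + (6.842550 − 7.959424)/15 = 6.768092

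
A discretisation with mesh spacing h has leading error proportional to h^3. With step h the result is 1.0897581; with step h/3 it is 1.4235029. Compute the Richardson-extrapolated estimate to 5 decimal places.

The leading error scales as h^3; refining by a factor of 3 reduces it by 3^3 = 27.
Extrapolated value = (27·A(h/3) − A(h)) / (27 − 1)
= (27·1.4235029 − 1.0897581) / 26
= 37.3448202 / 26 = 1.4363392

1.43634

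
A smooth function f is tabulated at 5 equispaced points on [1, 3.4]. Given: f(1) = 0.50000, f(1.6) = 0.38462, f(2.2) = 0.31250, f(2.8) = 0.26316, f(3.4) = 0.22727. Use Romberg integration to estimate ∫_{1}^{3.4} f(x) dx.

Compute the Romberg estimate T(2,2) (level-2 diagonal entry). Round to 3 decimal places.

T(0,0) (trapezoid, 1 panel, h=2.4000): 0.87272
T(1,0) (trapezoid, 2 panels, h=1.2000): 0.81136
T(2,0) (trapezoid, 4 panels, h=0.6000): 0.79435
T(1,1) = 0.81136 + (0.81136 − 0.87272)/3 = 0.79091
T(2,1) = 0.79435 + (0.79435 − 0.81136)/3 = 0.78868
T(2,2) = 0.78868 + (0.78868 − 0.79091)/15 = 0.78853

0.789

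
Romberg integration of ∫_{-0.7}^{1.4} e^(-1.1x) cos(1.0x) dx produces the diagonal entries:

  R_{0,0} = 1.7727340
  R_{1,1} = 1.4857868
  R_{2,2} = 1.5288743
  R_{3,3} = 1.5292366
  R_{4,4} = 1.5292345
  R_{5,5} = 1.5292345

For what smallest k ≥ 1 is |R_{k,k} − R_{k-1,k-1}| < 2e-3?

k = 3

|R_{1,1} − R_{0,0}| = 0.2869472 ≥ 2e-3
|R_{2,2} − R_{1,1}| = 0.0430875 ≥ 2e-3
|R_{3,3} − R_{2,2}| = 0.0003623 < 2e-3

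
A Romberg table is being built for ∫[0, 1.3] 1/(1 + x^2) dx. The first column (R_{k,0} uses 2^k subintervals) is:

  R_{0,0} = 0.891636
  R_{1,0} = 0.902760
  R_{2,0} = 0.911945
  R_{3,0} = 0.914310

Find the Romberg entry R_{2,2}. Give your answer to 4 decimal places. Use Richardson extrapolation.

0.9156

Richardson extrapolation on the trapezoidal column (denominator 4−1=3):
R_{1,1} = (4·0.902760 − 0.891636) / 3 = 0.906468
R_{2,1} = (4·0.911945 − 0.902760) / 3 = 0.915007
R_{2,2} = 0.915007 + (0.915007 − 0.906468)/15 = 0.915576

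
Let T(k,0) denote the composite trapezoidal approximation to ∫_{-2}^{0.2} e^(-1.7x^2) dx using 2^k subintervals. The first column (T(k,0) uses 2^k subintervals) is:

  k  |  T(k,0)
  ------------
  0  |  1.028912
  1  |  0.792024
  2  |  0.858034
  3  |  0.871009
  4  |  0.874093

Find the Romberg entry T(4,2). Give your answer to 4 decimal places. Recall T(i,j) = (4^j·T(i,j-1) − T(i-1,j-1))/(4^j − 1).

0.8751

Richardson extrapolation on the trapezoidal column (denominator 4−1=3):
T(3,1) = 0.871009 + (0.871009 − 0.858034)/3 = 0.875334
T(4,1) = 0.874093 + (0.874093 − 0.871009)/3 = 0.875121
T(4,2) = (16·0.875121 − 0.875334) / 15 = 0.875107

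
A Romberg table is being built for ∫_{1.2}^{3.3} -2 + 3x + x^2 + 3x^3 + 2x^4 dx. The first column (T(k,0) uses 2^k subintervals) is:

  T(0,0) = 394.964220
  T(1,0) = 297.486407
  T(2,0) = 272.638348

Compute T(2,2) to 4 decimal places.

Richardson extrapolation on the trapezoidal column (denominator 4−1=3):
T(1,1) = 297.486407 + (297.486407 − 394.964220)/3 = 264.993803
T(2,1) = (4·272.638348 − 297.486407) / 3 = 264.355662
T(2,2) = 264.355662 + (264.355662 − 264.993803)/15 = 264.313119

264.3131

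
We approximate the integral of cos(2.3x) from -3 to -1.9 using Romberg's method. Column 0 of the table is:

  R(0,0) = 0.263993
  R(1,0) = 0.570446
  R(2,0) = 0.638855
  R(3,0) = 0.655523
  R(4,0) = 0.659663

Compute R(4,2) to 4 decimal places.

Richardson extrapolation on the trapezoidal column (denominator 4−1=3):
R(3,1) = 0.655523 + (0.655523 − 0.638855)/3 = 0.661079
R(4,1) = 0.659663 + (0.659663 − 0.655523)/3 = 0.661043
R(4,2) = (16·0.661043 − 0.661079) / 15 = 0.661041
(Column j=1 coincides with Simpson's rule on the same nodes.)

0.6610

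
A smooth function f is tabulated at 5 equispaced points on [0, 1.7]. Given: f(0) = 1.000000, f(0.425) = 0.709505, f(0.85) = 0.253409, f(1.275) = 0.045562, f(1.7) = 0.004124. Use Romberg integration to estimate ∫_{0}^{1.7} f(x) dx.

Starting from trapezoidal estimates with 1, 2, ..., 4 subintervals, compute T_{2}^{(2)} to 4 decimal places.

0.6466

T_{0}^{(0)} (trapezoid, 1 panel, h=1.7000): 0.853505
T_{1}^{(0)} (trapezoid, 2 panels, h=0.8500): 0.642150
T_{2}^{(0)} (trapezoid, 4 panels, h=0.4250): 0.641979
T_{1}^{(1)} = 0.642150 + (0.642150 − 0.853505)/3 = 0.571698
T_{2}^{(1)} = 0.641979 + (0.641979 − 0.642150)/3 = 0.641922
T_{2}^{(2)} = 0.641922 + (0.641922 − 0.571698)/15 = 0.646604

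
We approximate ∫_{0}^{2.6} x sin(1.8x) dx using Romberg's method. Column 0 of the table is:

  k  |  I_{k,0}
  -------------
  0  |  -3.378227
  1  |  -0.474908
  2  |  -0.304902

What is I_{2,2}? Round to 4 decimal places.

Richardson extrapolation on the trapezoidal column (denominator 4−1=3):
I_{1,1} = (4·(-0.474908) − (-3.378227)) / 3 = 0.492865
I_{2,1} = (4·(-0.304902) − (-0.474908)) / 3 = -0.248233
I_{2,2} = (16·(-0.248233) − 0.492865) / 15 = -0.297640

-0.2976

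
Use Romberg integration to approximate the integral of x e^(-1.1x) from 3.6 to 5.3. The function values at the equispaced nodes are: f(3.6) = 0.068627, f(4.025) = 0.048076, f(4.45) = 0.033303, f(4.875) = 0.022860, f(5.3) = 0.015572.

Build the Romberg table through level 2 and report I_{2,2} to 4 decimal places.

I_{0,0} (trapezoid, 1 panel, h=1.7000): 0.071569
I_{1,0} (trapezoid, 2 panels, h=0.8500): 0.064092
I_{2,0} (trapezoid, 4 panels, h=0.4250): 0.062194
I_{1,1} = 0.064092 + (0.064092 − 0.071569)/3 = 0.061600
I_{2,1} = 0.062194 + (0.062194 − 0.064092)/3 = 0.061561
I_{2,2} = 0.061561 + (0.061561 − 0.061600)/15 = 0.061558

0.0616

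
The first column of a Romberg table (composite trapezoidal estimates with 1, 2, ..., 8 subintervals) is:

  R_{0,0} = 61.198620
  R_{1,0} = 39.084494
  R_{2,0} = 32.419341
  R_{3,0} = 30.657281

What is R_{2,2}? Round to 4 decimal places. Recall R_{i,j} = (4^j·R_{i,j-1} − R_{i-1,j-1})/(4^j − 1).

30.0966

R_{1,1} = (4·39.084494 − 61.198620) / 3 = 31.713119
R_{2,1} = (4·32.419341 − 39.084494) / 3 = 30.197623
R_{2,2} = 30.197623 + (30.197623 − 31.713119)/15 = 30.096590
(Column j=1 coincides with Simpson's rule on the same nodes.)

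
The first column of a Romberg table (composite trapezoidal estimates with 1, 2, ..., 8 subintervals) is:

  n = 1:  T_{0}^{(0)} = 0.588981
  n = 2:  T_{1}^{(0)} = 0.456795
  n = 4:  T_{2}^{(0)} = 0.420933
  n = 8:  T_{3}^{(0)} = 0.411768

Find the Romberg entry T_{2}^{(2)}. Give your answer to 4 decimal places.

0.4087

Richardson extrapolation on the trapezoidal column (denominator 4−1=3):
T_{1}^{(1)} = 0.456795 + (0.456795 − 0.588981)/3 = 0.412733
T_{2}^{(1)} = 0.420933 + (0.420933 − 0.456795)/3 = 0.408979
T_{2}^{(2)} = (16·0.408979 − 0.412733) / 15 = 0.408729
(Column j=1 coincides with Simpson's rule on the same nodes.)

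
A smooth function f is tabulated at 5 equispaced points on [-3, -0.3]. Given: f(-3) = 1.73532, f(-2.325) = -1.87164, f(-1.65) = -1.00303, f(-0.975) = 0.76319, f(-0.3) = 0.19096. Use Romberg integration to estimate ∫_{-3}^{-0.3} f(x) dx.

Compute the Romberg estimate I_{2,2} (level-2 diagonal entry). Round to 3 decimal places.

I_{0,0} (trapezoid, 1 panel, h=2.7000): 2.60048
I_{1,0} (trapezoid, 2 panels, h=1.3500): -0.05385
I_{2,0} (trapezoid, 4 panels, h=0.6750): -0.77513
I_{1,1} = -0.05385 + (-0.05385 − 2.60048)/3 = -0.93863
I_{2,1} = -0.77513 + (-0.77513 − (-0.05385))/3 = -1.01556
I_{2,2} = -1.01556 + (-1.01556 − (-0.93863))/15 = -1.02069

-1.021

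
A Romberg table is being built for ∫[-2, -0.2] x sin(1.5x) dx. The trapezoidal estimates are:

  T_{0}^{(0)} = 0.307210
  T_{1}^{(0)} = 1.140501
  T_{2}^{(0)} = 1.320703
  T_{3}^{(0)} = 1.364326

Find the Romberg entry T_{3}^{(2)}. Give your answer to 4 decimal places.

T_{2}^{(1)} = (4·1.320703 − 1.140501) / 3 = 1.380770
T_{3}^{(1)} = 1.364326 + (1.364326 − 1.320703)/3 = 1.378867
T_{3}^{(2)} = (16·1.378867 − 1.380770) / 15 = 1.378740

1.3787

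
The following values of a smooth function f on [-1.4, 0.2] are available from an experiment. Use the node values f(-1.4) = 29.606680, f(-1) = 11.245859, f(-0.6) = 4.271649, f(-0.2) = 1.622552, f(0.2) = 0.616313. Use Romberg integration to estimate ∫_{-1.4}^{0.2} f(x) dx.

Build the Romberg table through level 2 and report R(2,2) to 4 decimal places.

11.9931

R(0,0) (trapezoid, 1 panel, h=1.6000): 24.178394
R(1,0) (trapezoid, 2 panels, h=0.8000): 15.506516
R(2,0) (trapezoid, 4 panels, h=0.4000): 12.900623
R(1,1) = 15.506516 + (15.506516 − 24.178394)/3 = 12.615890
R(2,1) = 12.900623 + (12.900623 − 15.506516)/3 = 12.031992
R(2,2) = 12.031992 + (12.031992 − 12.615890)/15 = 11.993065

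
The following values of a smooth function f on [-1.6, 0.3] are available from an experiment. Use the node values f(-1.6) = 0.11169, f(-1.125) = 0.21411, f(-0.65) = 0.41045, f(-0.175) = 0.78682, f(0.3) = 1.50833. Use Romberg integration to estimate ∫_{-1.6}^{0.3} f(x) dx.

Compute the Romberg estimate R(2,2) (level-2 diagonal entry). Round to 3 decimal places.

1.020

R(0,0) (trapezoid, 1 panel, h=1.9000): 1.53902
R(1,0) (trapezoid, 2 panels, h=0.9500): 1.15944
R(2,0) (trapezoid, 4 panels, h=0.4750): 1.05516
R(1,1) = 1.15944 + (1.15944 − 1.53902)/3 = 1.03291
R(2,1) = 1.05516 + (1.05516 − 1.15944)/3 = 1.02040
R(2,2) = 1.02040 + (1.02040 − 1.03291)/15 = 1.01957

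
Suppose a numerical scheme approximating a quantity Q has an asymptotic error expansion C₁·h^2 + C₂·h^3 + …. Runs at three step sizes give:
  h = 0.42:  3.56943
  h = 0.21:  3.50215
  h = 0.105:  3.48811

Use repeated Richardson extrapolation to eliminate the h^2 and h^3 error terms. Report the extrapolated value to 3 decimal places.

First eliminate the h^2 term (factor 2^2 = 4):
  B₁ = (4·3.50215 − 3.56943)/3 = 3.47972
  B₂ = (4·3.48811 − 3.50215)/3 = 3.48343
Then eliminate the h^3 term (factor 2^3 = 8):
  (8·3.48343 − 3.47972)/7 = 3.48396

3.484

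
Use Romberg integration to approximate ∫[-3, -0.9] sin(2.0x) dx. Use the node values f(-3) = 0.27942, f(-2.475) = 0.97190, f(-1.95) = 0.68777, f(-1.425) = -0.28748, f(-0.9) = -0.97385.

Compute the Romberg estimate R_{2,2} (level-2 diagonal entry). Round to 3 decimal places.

R_{0,0} (trapezoid, 1 panel, h=2.1000): -0.72915
R_{1,0} (trapezoid, 2 panels, h=1.0500): 0.35758
R_{2,0} (trapezoid, 4 panels, h=0.5250): 0.53811
R_{1,1} = 0.35758 + (0.35758 − (-0.72915))/3 = 0.71982
R_{2,1} = 0.53811 + (0.53811 − 0.35758)/3 = 0.59829
R_{2,2} = 0.59829 + (0.59829 − 0.71982)/15 = 0.59019

0.590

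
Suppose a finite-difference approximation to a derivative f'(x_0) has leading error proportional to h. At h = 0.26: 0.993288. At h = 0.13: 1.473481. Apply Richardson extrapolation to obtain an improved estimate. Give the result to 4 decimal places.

The leading error scales as h; refining by a factor of 2 reduces it by 2^1 = 2.
Extrapolated value = (2·A(h/2) − A(h)) / (2 − 1)
= (2·1.473481 − 0.993288) / 1
= 1.953674 / 1 = 1.953674

1.9537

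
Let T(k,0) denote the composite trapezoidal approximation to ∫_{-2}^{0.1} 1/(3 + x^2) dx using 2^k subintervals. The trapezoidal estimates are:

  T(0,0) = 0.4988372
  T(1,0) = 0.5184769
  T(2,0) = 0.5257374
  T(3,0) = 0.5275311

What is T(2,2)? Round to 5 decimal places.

Richardson extrapolation on the trapezoidal column (denominator 4−1=3):
T(1,1) = 0.5184769 + (0.5184769 − 0.4988372)/3 = 0.5250235
T(2,1) = (4·0.5257374 − 0.5184769) / 3 = 0.5281576
T(2,2) = (16·0.5281576 − 0.5250235) / 15 = 0.5283665

0.52837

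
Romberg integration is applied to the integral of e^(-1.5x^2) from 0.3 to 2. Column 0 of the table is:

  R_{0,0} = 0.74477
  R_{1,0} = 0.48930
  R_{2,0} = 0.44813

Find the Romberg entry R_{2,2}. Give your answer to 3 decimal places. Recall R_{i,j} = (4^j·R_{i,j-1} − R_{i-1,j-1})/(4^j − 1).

Richardson extrapolation on the trapezoidal column (denominator 4−1=3):
R_{1,1} = (4·0.48930 − 0.74477) / 3 = 0.40414
R_{2,1} = (4·0.44813 − 0.48930) / 3 = 0.43441
R_{2,2} = (16·0.43441 − 0.40414) / 15 = 0.43643
(Column j=1 coincides with Simpson's rule on the same nodes.)

0.436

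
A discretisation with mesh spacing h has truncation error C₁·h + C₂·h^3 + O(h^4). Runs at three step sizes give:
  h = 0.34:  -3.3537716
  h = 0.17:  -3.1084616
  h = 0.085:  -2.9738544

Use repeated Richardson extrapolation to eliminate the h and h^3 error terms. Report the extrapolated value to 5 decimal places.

First eliminate the h term (factor 2^1 = 2):
  B₁ = (2·(-3.1084616) − (-3.3537716))/1 = -2.8631516
  B₂ = (2·(-2.9738544) − (-3.1084616))/1 = -2.8392472
Then eliminate the h^3 term (factor 2^3 = 8):
  (8·(-2.8392472) − (-2.8631516))/7 = -2.8358323

-2.83583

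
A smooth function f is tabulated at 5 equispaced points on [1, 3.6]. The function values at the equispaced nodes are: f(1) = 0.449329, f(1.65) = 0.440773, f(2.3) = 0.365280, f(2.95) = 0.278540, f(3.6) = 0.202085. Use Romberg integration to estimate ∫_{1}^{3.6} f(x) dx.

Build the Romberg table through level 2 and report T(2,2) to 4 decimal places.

T(0,0) (trapezoid, 1 panel, h=2.6000): 0.846838
T(1,0) (trapezoid, 2 panels, h=1.3000): 0.898283
T(2,0) (trapezoid, 4 panels, h=0.6500): 0.916695
T(1,1) = 0.898283 + (0.898283 − 0.846838)/3 = 0.915431
T(2,1) = 0.916695 + (0.916695 − 0.898283)/3 = 0.922832
T(2,2) = 0.922832 + (0.922832 − 0.915431)/15 = 0.923325

0.9233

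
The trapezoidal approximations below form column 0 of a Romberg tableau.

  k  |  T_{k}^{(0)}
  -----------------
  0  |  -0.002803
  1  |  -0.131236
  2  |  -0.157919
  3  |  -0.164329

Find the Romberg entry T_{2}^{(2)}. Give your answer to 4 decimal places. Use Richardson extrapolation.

-0.1663

T_{1}^{(1)} = (4·(-0.131236) − (-0.002803)) / 3 = -0.174047
T_{2}^{(1)} = (4·(-0.157919) − (-0.131236)) / 3 = -0.166813
T_{2}^{(2)} = (16·(-0.166813) − (-0.174047)) / 15 = -0.166331
(Column j=1 coincides with Simpson's rule on the same nodes.)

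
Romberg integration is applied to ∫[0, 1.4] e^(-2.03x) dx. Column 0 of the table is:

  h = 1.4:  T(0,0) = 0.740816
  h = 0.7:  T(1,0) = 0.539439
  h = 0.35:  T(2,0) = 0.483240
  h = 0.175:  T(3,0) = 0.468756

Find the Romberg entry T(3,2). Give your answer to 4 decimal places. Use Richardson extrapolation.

0.4639

Richardson extrapolation on the trapezoidal column (denominator 4−1=3):
T(2,1) = (4·0.483240 − 0.539439) / 3 = 0.464507
T(3,1) = 0.468756 + (0.468756 − 0.483240)/3 = 0.463928
T(3,2) = (16·0.463928 − 0.464507) / 15 = 0.463889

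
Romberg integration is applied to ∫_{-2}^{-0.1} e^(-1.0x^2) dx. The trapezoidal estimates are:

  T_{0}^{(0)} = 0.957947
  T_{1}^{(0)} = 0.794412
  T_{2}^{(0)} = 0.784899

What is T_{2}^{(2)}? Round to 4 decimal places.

T_{1}^{(1)} = 0.794412 + (0.794412 − 0.957947)/3 = 0.739900
T_{2}^{(1)} = (4·0.784899 − 0.794412) / 3 = 0.781728
T_{2}^{(2)} = (16·0.781728 − 0.739900) / 15 = 0.784517

0.7845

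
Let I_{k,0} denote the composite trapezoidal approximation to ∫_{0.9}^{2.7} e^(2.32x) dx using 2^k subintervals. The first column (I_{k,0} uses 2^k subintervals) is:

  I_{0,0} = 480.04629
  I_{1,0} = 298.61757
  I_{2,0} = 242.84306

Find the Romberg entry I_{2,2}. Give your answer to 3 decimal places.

Richardson extrapolation on the trapezoidal column (denominator 4−1=3):
I_{1,1} = 298.61757 + (298.61757 − 480.04629)/3 = 238.14133
I_{2,1} = 242.84306 + (242.84306 − 298.61757)/3 = 224.25156
I_{2,2} = (16·224.25156 − 238.14133) / 15 = 223.32558

223.326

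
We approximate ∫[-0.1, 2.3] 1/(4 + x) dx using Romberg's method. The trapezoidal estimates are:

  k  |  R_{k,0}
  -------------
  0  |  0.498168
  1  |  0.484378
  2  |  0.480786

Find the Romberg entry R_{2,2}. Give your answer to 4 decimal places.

Richardson extrapolation on the trapezoidal column (denominator 4−1=3):
R_{1,1} = (4·0.484378 − 0.498168) / 3 = 0.479781
R_{2,1} = (4·0.480786 − 0.484378) / 3 = 0.479589
R_{2,2} = (16·0.479589 − 0.479781) / 15 = 0.479576

0.4796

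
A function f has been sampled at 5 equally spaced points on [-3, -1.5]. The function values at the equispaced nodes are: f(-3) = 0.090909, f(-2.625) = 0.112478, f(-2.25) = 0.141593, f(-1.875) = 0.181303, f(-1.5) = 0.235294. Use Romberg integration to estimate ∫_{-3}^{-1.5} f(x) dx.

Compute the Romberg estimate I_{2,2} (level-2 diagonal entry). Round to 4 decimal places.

I_{0,0} (trapezoid, 1 panel, h=1.5000): 0.244652
I_{1,0} (trapezoid, 2 panels, h=0.7500): 0.228521
I_{2,0} (trapezoid, 4 panels, h=0.3750): 0.224428
I_{1,1} = 0.228521 + (0.228521 − 0.244652)/3 = 0.223144
I_{2,1} = 0.224428 + (0.224428 − 0.228521)/3 = 0.223064
I_{2,2} = 0.223064 + (0.223064 − 0.223144)/15 = 0.223059

0.2231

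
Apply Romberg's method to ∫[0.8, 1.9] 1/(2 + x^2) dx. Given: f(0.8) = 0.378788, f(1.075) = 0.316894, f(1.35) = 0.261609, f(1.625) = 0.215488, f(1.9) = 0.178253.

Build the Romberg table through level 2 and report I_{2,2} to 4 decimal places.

I_{0,0} (trapezoid, 1 panel, h=1.1000): 0.306373
I_{1,0} (trapezoid, 2 panels, h=0.5500): 0.297071
I_{2,0} (trapezoid, 4 panels, h=0.2750): 0.294941
I_{1,1} = 0.297071 + (0.297071 − 0.306373)/3 = 0.293970
I_{2,1} = 0.294941 + (0.294941 − 0.297071)/3 = 0.294231
I_{2,2} = 0.294231 + (0.294231 − 0.293970)/15 = 0.294248

0.2942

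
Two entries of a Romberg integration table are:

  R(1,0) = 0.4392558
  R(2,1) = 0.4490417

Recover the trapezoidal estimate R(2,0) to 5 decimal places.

From R(2,1) = (4·R(2,0) − R(1,0))/3, solve for R(2,0):
4·R(2,0) = 3·0.4490417 + 0.4392558 = 1.7863809
R(2,0) = 0.4465952

0.44660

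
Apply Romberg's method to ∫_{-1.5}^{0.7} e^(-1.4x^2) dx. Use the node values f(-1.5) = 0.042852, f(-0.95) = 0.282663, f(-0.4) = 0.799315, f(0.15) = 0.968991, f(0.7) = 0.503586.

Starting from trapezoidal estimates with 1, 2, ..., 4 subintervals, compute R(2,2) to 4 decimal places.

R(0,0) (trapezoid, 1 panel, h=2.2000): 0.601082
R(1,0) (trapezoid, 2 panels, h=1.1000): 1.179787
R(2,0) (trapezoid, 4 panels, h=0.5500): 1.278303
R(1,1) = 1.179787 + (1.179787 − 0.601082)/3 = 1.372689
R(2,1) = 1.278303 + (1.278303 − 1.179787)/3 = 1.311142
R(2,2) = 1.311142 + (1.311142 − 1.372689)/15 = 1.307039

1.3070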